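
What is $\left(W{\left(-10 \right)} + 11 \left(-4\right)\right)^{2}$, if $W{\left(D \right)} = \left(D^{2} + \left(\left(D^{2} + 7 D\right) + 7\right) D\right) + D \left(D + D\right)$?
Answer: $12996$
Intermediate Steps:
$W{\left(D \right)} = 3 D^{2} + D \left(7 + D^{2} + 7 D\right)$ ($W{\left(D \right)} = \left(D^{2} + \left(7 + D^{2} + 7 D\right) D\right) + D 2 D = \left(D^{2} + D \left(7 + D^{2} + 7 D\right)\right) + 2 D^{2} = 3 D^{2} + D \left(7 + D^{2} + 7 D\right)$)
$\left(W{\left(-10 \right)} + 11 \left(-4\right)\right)^{2} = \left(- 10 \left(7 + \left(-10\right)^{2} + 10 \left(-10\right)\right) + 11 \left(-4\right)\right)^{2} = \left(- 10 \left(7 + 100 - 100\right) - 44\right)^{2} = \left(\left(-10\right) 7 - 44\right)^{2} = \left(-70 - 44\right)^{2} = \left(-114\right)^{2} = 12996$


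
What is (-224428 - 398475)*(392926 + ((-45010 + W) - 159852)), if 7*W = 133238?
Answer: -129001965494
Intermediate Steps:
W = 19034 (W = (1/7)*133238 = 19034)
(-224428 - 398475)*(392926 + ((-45010 + W) - 159852)) = (-224428 - 398475)*(392926 + ((-45010 + 19034) - 159852)) = -622903*(392926 + (-25976 - 159852)) = -622903*(392926 - 185828) = -622903*207098 = -129001965494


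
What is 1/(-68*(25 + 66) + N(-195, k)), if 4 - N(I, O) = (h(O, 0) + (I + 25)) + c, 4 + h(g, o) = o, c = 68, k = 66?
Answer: -1/6078 ≈ -0.00016453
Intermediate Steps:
h(g, o) = -4 + o
N(I, O) = -85 - I (N(I, O) = 4 - (((-4 + 0) + (I + 25)) + 68) = 4 - ((-4 + (25 + I)) + 68) = 4 - ((21 + I) + 68) = 4 - (89 + I) = 4 + (-89 - I) = -85 - I)
1/(-68*(25 + 66) + N(-195, k)) = 1/(-68*(25 + 66) + (-85 - 1*(-195))) = 1/(-68*91 + (-85 + 195)) = 1/(-6188 + 110) = 1/(-6078) = -1/6078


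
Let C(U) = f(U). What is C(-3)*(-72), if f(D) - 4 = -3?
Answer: -72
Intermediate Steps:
f(D) = 1 (f(D) = 4 - 3 = 1)
C(U) = 1
C(-3)*(-72) = 1*(-72) = -72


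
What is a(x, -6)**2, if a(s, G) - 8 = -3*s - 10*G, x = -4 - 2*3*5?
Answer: 28900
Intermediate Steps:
x = -34 (x = -4 - 6*5 = -4 - 1*30 = -4 - 30 = -34)
a(s, G) = 8 - 10*G - 3*s (a(s, G) = 8 + (-3*s - 10*G) = 8 + (-10*G - 3*s) = 8 - 10*G - 3*s)
a(x, -6)**2 = (8 - 10*(-6) - 3*(-34))**2 = (8 + 60 + 102)**2 = 170**2 = 28900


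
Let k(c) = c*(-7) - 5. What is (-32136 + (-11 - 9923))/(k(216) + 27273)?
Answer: -21035/12878 ≈ -1.6334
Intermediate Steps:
k(c) = -5 - 7*c (k(c) = -7*c - 5 = -5 - 7*c)
(-32136 + (-11 - 9923))/(k(216) + 27273) = (-32136 + (-11 - 9923))/((-5 - 7*216) + 27273) = (-32136 - 9934)/((-5 - 1512) + 27273) = -42070/(-1517 + 27273) = -42070/25756 = -42070*1/25756 = -21035/12878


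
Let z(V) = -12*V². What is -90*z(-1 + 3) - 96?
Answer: 4224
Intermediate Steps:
-90*z(-1 + 3) - 96 = -(-1080)*(-1 + 3)² - 96 = -(-1080)*2² - 96 = -(-1080)*4 - 96 = -90*(-48) - 96 = 4320 - 96 = 4224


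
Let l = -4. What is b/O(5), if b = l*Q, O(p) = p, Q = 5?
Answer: -4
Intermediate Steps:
b = -20 (b = -4*5 = -20)
b/O(5) = -20/5 = -20*1/5 = -4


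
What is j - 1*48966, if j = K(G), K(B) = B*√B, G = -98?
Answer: -48966 - 686*I*√2 ≈ -48966.0 - 970.15*I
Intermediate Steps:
K(B) = B^(3/2)
j = -686*I*√2 (j = (-98)^(3/2) = -686*I*√2 ≈ -970.15*I)
j - 1*48966 = -686*I*√2 - 1*48966 = -686*I*√2 - 48966 = -48966 - 686*I*√2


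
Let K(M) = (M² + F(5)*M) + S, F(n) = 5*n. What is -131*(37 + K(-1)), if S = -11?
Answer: -262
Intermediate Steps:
K(M) = -11 + M² + 25*M (K(M) = (M² + (5*5)*M) - 11 = (M² + 25*M) - 11 = -11 + M² + 25*M)
-131*(37 + K(-1)) = -131*(37 + (-11 + (-1)² + 25*(-1))) = -131*(37 + (-11 + 1 - 25)) = -131*(37 - 35) = -131*2 = -262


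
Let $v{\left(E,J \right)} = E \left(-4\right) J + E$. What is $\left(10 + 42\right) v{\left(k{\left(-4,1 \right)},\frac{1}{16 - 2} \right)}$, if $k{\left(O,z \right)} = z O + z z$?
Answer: $- \frac{780}{7} \approx -111.43$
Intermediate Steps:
$k{\left(O,z \right)} = z^{2} + O z$ ($k{\left(O,z \right)} = O z + z^{2} = z^{2} + O z$)
$v{\left(E,J \right)} = E - 4 E J$ ($v{\left(E,J \right)} = - 4 E J + E = E - 4 E J$)
$\left(10 + 42\right) v{\left(k{\left(-4,1 \right)},\frac{1}{16 - 2} \right)} = \left(10 + 42\right) 1 \left(-4 + 1\right) \left(1 - \frac{4}{16 - 2}\right) = 52 \cdot 1 \left(-3\right) \left(1 - \frac{4}{14}\right) = 52 \left(- 3 \left(1 - \frac{2}{7}\right)\right) = 52 \left(\left(-3\right) \frac{5}{7}\right) = 52 \left(- \frac{15}{7}\right) = - \frac{780}{7}$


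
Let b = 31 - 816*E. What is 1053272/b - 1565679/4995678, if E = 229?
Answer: -1851442754341/311119169258 ≈ -5.9509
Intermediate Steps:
b = -186833 (b = 31 - 816*229 = 31 - 186864 = -186833)
1053272/b - 1565679/4995678 = 1053272/(-186833) - 1565679/4995678 = 1053272*(-1/186833) - 1565679*1/4995678 = -1053272/186833 - 521893/1665226 = -1851442754341/311119169258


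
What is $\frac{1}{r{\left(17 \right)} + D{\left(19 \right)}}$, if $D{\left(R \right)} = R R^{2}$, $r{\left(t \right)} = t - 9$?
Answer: $\frac{1}{6867} \approx 0.00014562$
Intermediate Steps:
$r{\left(t \right)} = -9 + t$ ($r{\left(t \right)} = t - 9 = -9 + t$)
$D{\left(R \right)} = R^{3}$
$\frac{1}{r{\left(17 \right)} + D{\left(19 \right)}} = \frac{1}{\left(-9 + 17\right) + 19^{3}} = \frac{1}{8 + 6859} = \frac{1}{6867}$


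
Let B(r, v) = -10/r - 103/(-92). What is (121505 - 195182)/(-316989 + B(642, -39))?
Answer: 2175829164/9361286545 ≈ 0.23243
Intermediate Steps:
B(r, v) = 103/92 - 10/r (B(r, v) = -10/r - 103*(-1/92) = -10/r + 103/92 = 103/92 - 10/r)
(121505 - 195182)/(-316989 + B(642, -39)) = (121505 - 195182)/(-316989 + (103/92 - 10/642)) = -73677/(-316989 + (103/92 - 10*1/642)) = -73677/(-316989 + (103/92 - 5/321)) = -73677/(-316989 + 32603/29532) = -73677/(-9361286545/29532) = -73677*(-29532/9361286545) = 2175829164/9361286545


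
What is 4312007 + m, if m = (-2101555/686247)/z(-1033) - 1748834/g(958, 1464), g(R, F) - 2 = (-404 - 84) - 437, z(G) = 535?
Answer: 292372273304038502/67774439967 ≈ 4.3139e+6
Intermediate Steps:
g(R, F) = -923 (g(R, F) = 2 + ((-404 - 84) - 437) = 2 + (-488 - 437) = 2 - 925 = -923)
m = 128413745254733/67774439967 (m = -2101555/686247/535 - 1748834/(-923) = -2101555*1/686247*(1/535) - 1748834*(-1/923) = -2101555/686247*1/535 + 1748834/923 = -420311/73428429 + 1748834/923 = 128413745254733/67774439967 ≈ 1894.7)
4312007 + m = 4312007 + 128413745254733/67774439967 = 292372273304038502/67774439967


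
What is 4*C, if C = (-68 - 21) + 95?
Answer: 24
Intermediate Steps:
C = 6 (C = -89 + 95 = 6)
4*C = 4*6 = 24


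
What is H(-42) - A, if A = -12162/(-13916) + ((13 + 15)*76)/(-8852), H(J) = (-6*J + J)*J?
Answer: -135820591877/15398054 ≈ -8820.6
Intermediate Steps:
H(J) = -5*J**2 (H(J) = (-5*J)*J = -5*J**2)
A = 9755597/15398054 (A = -12162*(-1/13916) + (28*76)*(-1/8852) = 6081/6958 + 2128*(-1/8852) = 6081/6958 - 532/2213 = 9755597/15398054 ≈ 0.63356)
H(-42) - A = -5*(-42)**2 - 1*9755597/15398054 = -5*1764 - 9755597/15398054 = -8820 - 9755597/15398054 = -135820591877/15398054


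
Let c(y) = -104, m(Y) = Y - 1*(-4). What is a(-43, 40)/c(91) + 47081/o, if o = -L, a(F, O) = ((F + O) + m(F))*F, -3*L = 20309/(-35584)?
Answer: -11363907237/45916 ≈ -2.4749e+5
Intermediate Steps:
m(Y) = 4 + Y (m(Y) = Y + 4 = 4 + Y)
L = 20309/106752 (L = -20309/(3*(-35584)) = -20309*(-1)/(3*35584) = -⅓*(-20309/35584) = 20309/106752 ≈ 0.19024)
a(F, O) = F*(4 + O + 2*F) (a(F, O) = ((F + O) + (4 + F))*F = (4 + O + 2*F)*F = F*(4 + O + 2*F))
o = -20309/106752 (o = -1*20309/106752 = -20309/106752 ≈ -0.19024)
a(-43, 40)/c(91) + 47081/o = -43*(4 + 40 + 2*(-43))/(-104) + 47081/(-20309/106752) = -43*(4 + 40 - 86)*(-1/104) + 47081*(-106752/20309) = -43*(-42)*(-1/104) - 218521344/883 = 1806*(-1/104) - 218521344/883 = -903/52 - 218521344/883 = -11363907237/45916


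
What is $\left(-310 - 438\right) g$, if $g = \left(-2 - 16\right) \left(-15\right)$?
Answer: $-201960$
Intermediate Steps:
$g = 270$ ($g = \left(-18\right) \left(-15\right) = 270$)
$\left(-310 - 438\right) g = \left(-310 - 438\right) 270 = \left(-748\right) 270 = -201960$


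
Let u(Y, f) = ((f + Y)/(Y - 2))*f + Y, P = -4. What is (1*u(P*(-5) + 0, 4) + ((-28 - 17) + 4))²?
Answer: 2209/9 ≈ 245.44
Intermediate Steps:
u(Y, f) = Y + f*(Y + f)/(-2 + Y) (u(Y, f) = ((Y + f)/(-2 + Y))*f + Y = f*(Y + f)/(-2 + Y) + Y = Y + f*(Y + f)/(-2 + Y))
(1*u(P*(-5) + 0, 4) + ((-28 - 17) + 4))² = (1*(((-4*(-5) + 0)² + 4² - 2*(-4*(-5) + 0) + (-4*(-5) + 0)*4)/(-2 + (-4*(-5) + 0))) + ((-28 - 17) + 4))² = (1*(((20 + 0)² + 16 - 2*(20 + 0) + (20 + 0)*4)/(-2 + (20 + 0))) + (-45 + 4))² = (1*((20² + 16 - 2*20 + 20*4)/(-2 + 20)) - 41)² = (1*((400 + 16 - 40 + 80)/18) - 41)² = (1*((1/18)*456) - 41)² = (1*(76/3) - 41)² = (76/3 - 41)² = (-47/3)² = 2209/9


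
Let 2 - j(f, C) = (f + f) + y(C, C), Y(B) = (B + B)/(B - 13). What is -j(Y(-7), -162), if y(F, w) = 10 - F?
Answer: 857/5 ≈ 171.40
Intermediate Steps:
Y(B) = 2*B/(-13 + B) (Y(B) = (2*B)/(-13 + B) = 2*B/(-13 + B))
j(f, C) = -8 + C - 2*f (j(f, C) = 2 - ((f + f) + (10 - C)) = 2 - (2*f + (10 - C)) = 2 - (10 - C + 2*f) = 2 + (-10 + C - 2*f) = -8 + C - 2*f)
-j(Y(-7), -162) = -(-8 - 162 - 4*(-7)/(-13 - 7)) = -(-8 - 162 - 4*(-7)/(-20)) = -(-8 - 162 - 4*(-7)*(-1)/20) = -(-8 - 162 - 2*7/10) = -(-8 - 162 - 7/5) = -1*(-857/5) = 857/5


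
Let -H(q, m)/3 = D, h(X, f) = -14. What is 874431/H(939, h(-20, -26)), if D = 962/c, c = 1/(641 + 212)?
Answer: -291477/820586 ≈ -0.35521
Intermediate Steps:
c = 1/853 ≈ 0.0011723
D = 820586 (D = 962/(1/853) = 962*853 = 820586)
H(q, m) = -2461758 (H(q, m) = -3*820586 = -2461758)
874431/H(939, h(-20, -26)) = 874431/(-2461758) = 874431*(-1/2461758) = -291477/820586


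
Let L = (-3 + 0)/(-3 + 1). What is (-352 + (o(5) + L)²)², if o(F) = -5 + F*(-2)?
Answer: 461041/16 ≈ 28815.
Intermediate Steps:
o(F) = -5 - 2*F
L = 3/2 (L = -3/(-2) = -3*(-½) = 3/2 ≈ 1.5000)
(-352 + (o(5) + L)²)² = (-352 + ((-5 - 2*5) + 3/2)²)² = (-352 + ((-5 - 10) + 3/2)²)² = (-352 + (-15 + 3/2)²)² = (-352 + (-27/2)²)² = (-352 + 729/4)² = (-679/4)² = 461041/16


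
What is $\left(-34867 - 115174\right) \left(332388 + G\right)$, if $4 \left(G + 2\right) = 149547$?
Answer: $- \frac{221924292731}{4} \approx -5.5481 \cdot 10^{10}$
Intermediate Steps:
$G = \frac{149539}{4}$ ($G = -2 + \frac{1}{4} \cdot 149547 = -2 + \frac{149547}{4} = \frac{149539}{4} \approx 37385.0$)
$\left(-34867 - 115174\right) \left(332388 + G\right) = \left(-34867 - 115174\right) \left(332388 + \frac{149539}{4}\right) = \left(-150041\right) \frac{1479091}{4} = - \frac{221924292731}{4}$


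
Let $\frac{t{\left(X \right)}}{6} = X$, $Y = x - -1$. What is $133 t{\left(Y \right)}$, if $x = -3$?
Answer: $-1596$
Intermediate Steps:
$Y = -2$ ($Y = -3 - -1 = -3 + 1 = -2$)
$t{\left(X \right)} = 6 X$
$133 t{\left(Y \right)} = 133 \cdot 6 \left(-2\right) = 133 \left(-12\right) = -1596$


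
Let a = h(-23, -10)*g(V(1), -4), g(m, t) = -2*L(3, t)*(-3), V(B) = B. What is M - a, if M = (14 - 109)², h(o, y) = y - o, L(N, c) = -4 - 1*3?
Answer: 9571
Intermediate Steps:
L(N, c) = -7 (L(N, c) = -4 - 3 = -7)
g(m, t) = -42 (g(m, t) = -2*(-7)*(-3) = 14*(-3) = -42)
M = 9025 (M = (-95)² = 9025)
a = -546 (a = (-10 - 1*(-23))*(-42) = (-10 + 23)*(-42) = 13*(-42) = -546)
M - a = 9025 - 1*(-546) = 9025 + 546 = 9571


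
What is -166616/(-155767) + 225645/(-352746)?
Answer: 7875027607/18315395394 ≈ 0.42997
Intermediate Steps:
-166616/(-155767) + 225645/(-352746) = -166616*(-1/155767) + 225645*(-1/352746) = 166616/155767 - 75215/117582 = 7875027607/18315395394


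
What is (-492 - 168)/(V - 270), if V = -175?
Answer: 132/89 ≈ 1.4831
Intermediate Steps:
(-492 - 168)/(V - 270) = (-492 - 168)/(-175 - 270) = -660/(-445) = -660*(-1/445) = 132/89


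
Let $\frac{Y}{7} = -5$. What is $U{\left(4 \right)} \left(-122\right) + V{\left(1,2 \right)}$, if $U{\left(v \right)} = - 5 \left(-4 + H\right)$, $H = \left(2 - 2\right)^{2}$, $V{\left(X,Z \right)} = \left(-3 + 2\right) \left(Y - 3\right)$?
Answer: $-2402$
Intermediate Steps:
$Y = -35$ ($Y = 7 \left(-5\right) = -35$)
$V{\left(X,Z \right)} = 38$ ($V{\left(X,Z \right)} = \left(-3 + 2\right) \left(-35 - 3\right) = \left(-1\right) \left(-38\right) = 38$)
$H = 0$ ($H = 0^{2} = 0$)
$U{\left(v \right)} = 20$ ($U{\left(v \right)} = - 5 \left(-4 + 0\right) = \left(-5\right) \left(-4\right) = 20$)
$U{\left(4 \right)} \left(-122\right) + V{\left(1,2 \right)} = 20 \left(-122\right) + 38 = -2440 + 38 = -2402$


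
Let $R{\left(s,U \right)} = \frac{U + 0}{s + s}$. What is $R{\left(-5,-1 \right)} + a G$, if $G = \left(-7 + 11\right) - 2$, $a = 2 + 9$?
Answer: $\frac{221}{10} \approx 22.1$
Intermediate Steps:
$R{\left(s,U \right)} = \frac{U}{2 s}$
$a = 11$
$G = 2$ ($G = 4 - 2 = 2$)
$R{\left(-5,-1 \right)} + a G = \frac{1}{2} \left(-1\right) \frac{1}{-5} + 11 \cdot 2 = \frac{1}{2} \left(-1\right) \left(- \frac{1}{5}\right) + 22 = \frac{1}{10} + 22 = \frac{221}{10}$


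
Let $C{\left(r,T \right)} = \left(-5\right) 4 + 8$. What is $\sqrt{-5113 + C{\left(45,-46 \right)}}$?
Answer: $5 i \sqrt{205} \approx 71.589 i$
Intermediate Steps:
$C{\left(r,T \right)} = -12$ ($C{\left(r,T \right)} = -20 + 8 = -12$)
$\sqrt{-5113 + C{\left(45,-46 \right)}} = \sqrt{-5113 - 12} = \sqrt{-5125} = 5 i \sqrt{205}$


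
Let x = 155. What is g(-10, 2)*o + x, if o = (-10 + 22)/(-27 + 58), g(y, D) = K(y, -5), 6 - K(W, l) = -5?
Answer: 4937/31 ≈ 159.26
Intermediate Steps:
K(W, l) = 11 (K(W, l) = 6 - 1*(-5) = 6 + 5 = 11)
g(y, D) = 11
o = 12/31 ≈ 0.38710
g(-10, 2)*o + x = 11*(12/31) + 155 = 132/31 + 155 = 4937/31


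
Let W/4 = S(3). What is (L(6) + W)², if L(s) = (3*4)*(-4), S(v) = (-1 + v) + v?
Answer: 784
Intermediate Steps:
S(v) = -1 + 2*v
L(s) = -48 (L(s) = 12*(-4) = -48)
W = 20 (W = 4*(-1 + 2*3) = 4*(-1 + 6) = 4*5 = 20)
(L(6) + W)² = (-48 + 20)² = (-28)² = 784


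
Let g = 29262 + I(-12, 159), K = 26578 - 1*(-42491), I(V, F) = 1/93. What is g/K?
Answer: 247397/583947 ≈ 0.42366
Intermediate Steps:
I(V, F) = 1/93
K = 69069 (K = 26578 + 42491 = 69069)
g = 2721367/93 (g = 29262 + 1/93 = 2721367/93 ≈ 29262.)
g/K = (2721367/93)/69069 = (2721367/93)*(1/69069) = 247397/583947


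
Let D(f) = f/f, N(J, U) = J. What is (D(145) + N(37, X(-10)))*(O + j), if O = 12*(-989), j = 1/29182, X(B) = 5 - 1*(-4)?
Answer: -6580307525/14591 ≈ -4.5098e+5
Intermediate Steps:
X(B) = 9 (X(B) = 5 + 4 = 9)
D(f) = 1
j = 1/29182 ≈ 3.4268e-5
O = -11868
(D(145) + N(37, X(-10)))*(O + j) = (1 + 37)*(-11868 + 1/29182) = 38*(-346331975/29182) = -6580307525/14591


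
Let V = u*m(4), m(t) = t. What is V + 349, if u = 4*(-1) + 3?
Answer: 345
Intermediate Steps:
u = -1 (u = -4 + 3 = -1)
V = -4 (V = -1*4 = -4)
V + 349 = -4 + 349 = 345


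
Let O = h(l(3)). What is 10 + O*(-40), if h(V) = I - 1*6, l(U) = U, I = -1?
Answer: 290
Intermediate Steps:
h(V) = -7 (h(V) = -1 - 1*6 = -1 - 6 = -7)
O = -7
10 + O*(-40) = 10 - 7*(-40) = 10 + 280 = 290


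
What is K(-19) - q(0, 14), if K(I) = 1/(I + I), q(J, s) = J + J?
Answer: -1/38 ≈ -0.026316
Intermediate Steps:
q(J, s) = 2*J
K(I) = 1/(2*I)
K(-19) - q(0, 14) = (1/2)/(-19) - 2*0 = (1/2)*(-1/19) - 1*0 = -1/38 + 0 = -1/38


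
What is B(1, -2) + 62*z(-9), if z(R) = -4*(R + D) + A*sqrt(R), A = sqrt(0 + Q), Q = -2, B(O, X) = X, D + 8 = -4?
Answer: 5206 - 186*sqrt(2) ≈ 4943.0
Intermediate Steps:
D = -12 (D = -8 - 4 = -12)
A = I*sqrt(2) (A = sqrt(0 - 2) = sqrt(-2) = I*sqrt(2) ≈ 1.4142*I)
z(R) = 48 - 4*R + I*sqrt(2)*sqrt(R) (z(R) = -4*(R - 12) + (I*sqrt(2))*sqrt(R) = -4*(-12 + R) + I*sqrt(2)*sqrt(R) = (48 - 4*R) + I*sqrt(2)*sqrt(R) = 48 - 4*R + I*sqrt(2)*sqrt(R))
B(1, -2) + 62*z(-9) = -2 + 62*(48 - 4*(-9) + I*sqrt(2)*sqrt(-9)) = -2 + 62*(48 + 36 + I*sqrt(2)*(3*I)) = -2 + 62*(48 + 36 - 3*sqrt(2)) = -2 + 62*(84 - 3*sqrt(2)) = -2 + (5208 - 186*sqrt(2)) = 5206 - 186*sqrt(2)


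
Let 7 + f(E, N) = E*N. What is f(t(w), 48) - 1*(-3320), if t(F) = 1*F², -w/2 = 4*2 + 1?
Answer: 18865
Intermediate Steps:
w = -18 (w = -2*(4*2 + 1) = -2*(8 + 1) = -2*9 = -18)
t(F) = F²
f(E, N) = -7 + E*N
f(t(w), 48) - 1*(-3320) = (-7 + (-18)²*48) - 1*(-3320) = (-7 + 324*48) + 3320 = (-7 + 15552) + 3320 = 15545 + 3320 = 18865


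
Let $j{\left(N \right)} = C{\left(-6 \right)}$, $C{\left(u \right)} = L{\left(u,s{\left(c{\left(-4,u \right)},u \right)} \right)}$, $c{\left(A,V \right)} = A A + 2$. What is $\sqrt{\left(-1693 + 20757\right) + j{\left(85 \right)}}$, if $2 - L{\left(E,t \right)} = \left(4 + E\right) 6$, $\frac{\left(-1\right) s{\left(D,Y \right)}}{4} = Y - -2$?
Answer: $\sqrt{19078} \approx 138.12$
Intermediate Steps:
$c{\left(A,V \right)} = 2 + A^{2}$ ($c{\left(A,V \right)} = A^{2} + 2 = 2 + A^{2}$)
$s{\left(D,Y \right)} = -8 - 4 Y$ ($s{\left(D,Y \right)} = - 4 \left(Y - -2\right) = - 4 \left(Y + 2\right) = - 4 \left(2 + Y\right) = -8 - 4 Y$)
$L{\left(E,t \right)} = -22 - 6 E$ ($L{\left(E,t \right)} = 2 - \left(4 + E\right) 6 = 2 - \left(24 + 6 E\right) = -22 - 6 E$)
$C{\left(u \right)} = -22 - 6 u$
$j{\left(N \right)} = 14$ ($j{\left(N \right)} = -22 - -36 = -22 + 36 = 14$)
$\sqrt{\left(-1693 + 20757\right) + j{\left(85 \right)}} = \sqrt{\left(-1693 + 20757\right) + 14} = \sqrt{19064 + 14} = \sqrt{19078}$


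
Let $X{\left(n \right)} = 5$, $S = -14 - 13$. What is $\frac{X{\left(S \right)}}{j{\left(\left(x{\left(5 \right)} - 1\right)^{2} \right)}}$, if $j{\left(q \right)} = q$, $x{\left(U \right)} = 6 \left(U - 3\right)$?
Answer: $\frac{5}{121} \approx 0.041322$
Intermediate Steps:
$x{\left(U \right)} = -18 + 6 U$ ($x{\left(U \right)} = 6 \left(-3 + U\right) = -18 + 6 U$)
$S = -27$ ($S = -14 - 13 = -27$)
$\frac{X{\left(S \right)}}{j{\left(\left(x{\left(5 \right)} - 1\right)^{2} \right)}} = \frac{5}{\left(\left(-18 + 6 \cdot 5\right) - 1\right)^{2}} = \frac{5}{\left(\left(-18 + 30\right) - 1\right)^{2}} = \frac{5}{\left(12 - 1\right)^{2}} = \frac{5}{11^{2}} = \frac{5}{121}$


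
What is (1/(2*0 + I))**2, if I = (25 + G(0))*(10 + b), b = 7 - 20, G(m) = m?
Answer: 1/5625 ≈ 0.00017778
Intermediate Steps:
b = -13
I = -75 (I = (25 + 0)*(10 - 13) = 25*(-3) = -75)
(1/(2*0 + I))**2 = (1/(2*0 - 75))**2 = (1/(0 - 75))**2 = (1/(-75))**2 = (-1/75)**2 = 1/5625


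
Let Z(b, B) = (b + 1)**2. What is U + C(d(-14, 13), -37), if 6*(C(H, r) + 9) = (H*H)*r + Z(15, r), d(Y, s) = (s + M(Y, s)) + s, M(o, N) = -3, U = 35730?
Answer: 65003/2 ≈ 32502.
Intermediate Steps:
Z(b, B) = (1 + b)**2
d(Y, s) = -3 + 2*s (d(Y, s) = (s - 3) + s = (-3 + s) + s = -3 + 2*s)
C(H, r) = 101/3 + r*H**2/6 (C(H, r) = -9 + ((H*H)*r + (1 + 15)**2)/6 = -9 + (H**2*r + 16**2)/6 = -9 + (r*H**2 + 256)/6 = -9 + (256 + r*H**2)/6 = -9 + (128/3 + r*H**2/6) = 101/3 + r*H**2/6)
U + C(d(-14, 13), -37) = 35730 + (101/3 + (1/6)*(-37)*(-3 + 2*13)**2) = 35730 + (101/3 + (1/6)*(-37)*(-3 + 26)**2) = 35730 + (101/3 + (1/6)*(-37)*23**2) = 35730 + (101/3 + (1/6)*(-37)*529) = 35730 + (101/3 - 19573/6) = 35730 - 6457/2 = 65003/2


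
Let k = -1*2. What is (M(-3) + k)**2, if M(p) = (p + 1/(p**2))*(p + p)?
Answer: 2116/9 ≈ 235.11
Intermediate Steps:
M(p) = 2*p*(p + p**(-2)) (M(p) = (p + p**(-2))*(2*p) = 2*p*(p + p**(-2)))
k = -2
(M(-3) + k)**2 = (2*(1 + (-3)**3)/(-3) - 2)**2 = (2*(-1/3)*(1 - 27) - 2)**2 = (2*(-1/3)*(-26) - 2)**2 = (52/3 - 2)**2 = (46/3)**2 = 2116/9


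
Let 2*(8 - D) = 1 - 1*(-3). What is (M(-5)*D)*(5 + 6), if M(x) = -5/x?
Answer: 66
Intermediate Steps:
D = 6 (D = 8 - (1 - 1*(-3))/2 = 8 - (1 + 3)/2 = 8 - ½*4 = 8 - 2 = 6)
(M(-5)*D)*(5 + 6) = (-5/(-5)*6)*(5 + 6) = (-5*(-⅕)*6)*11 = (1*6)*11 = 6*11 = 66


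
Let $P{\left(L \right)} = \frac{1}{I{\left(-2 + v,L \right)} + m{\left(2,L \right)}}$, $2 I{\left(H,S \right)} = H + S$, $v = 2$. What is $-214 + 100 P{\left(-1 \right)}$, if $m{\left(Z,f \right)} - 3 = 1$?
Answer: $- \frac{1298}{7} \approx -185.43$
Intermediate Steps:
$m{\left(Z,f \right)} = 4$ ($m{\left(Z,f \right)} = 3 + 1 = 4$)
$I{\left(H,S \right)} = \frac{H}{2} + \frac{S}{2}$ ($I{\left(H,S \right)} = \frac{H + S}{2} = \frac{H}{2} + \frac{S}{2}$)
$P{\left(L \right)} = \frac{1}{4 + \frac{L}{2}}$ ($P{\left(L \right)} = \frac{1}{\left(\frac{-2 + 2}{2} + \frac{L}{2}\right) + 4} = \frac{1}{\left(\frac{1}{2} \cdot 0 + \frac{L}{2}\right) + 4} = \frac{1}{\left(0 + \frac{L}{2}\right) + 4} = \frac{1}{\frac{L}{2} + 4} = \frac{1}{4 + \frac{L}{2}}$)
$-214 + 100 P{\left(-1 \right)} = -214 + 100 \frac{2}{8 - 1} = -214 + 100 \cdot \frac{2}{7} = -214 + \frac{200}{7} = - \frac{1298}{7}$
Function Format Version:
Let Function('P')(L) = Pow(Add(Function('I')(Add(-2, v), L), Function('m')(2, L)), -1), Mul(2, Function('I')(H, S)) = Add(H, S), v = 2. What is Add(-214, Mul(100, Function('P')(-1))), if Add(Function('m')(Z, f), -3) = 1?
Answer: Rational(-1298, 7) ≈ -185.43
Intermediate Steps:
Function('m')(Z, f) = 4 (Function('m')(Z, f) = Add(3, 1) = 4)
Function('I')(H, S) = Add(Mul(Rational(1, 2), H), Mul(Rational(1, 2), S)) (Function('I')(H, S) = Mul(Rational(1, 2), Add(H, S)) = Add(Mul(Rational(1, 2), H), Mul(Rational(1, 2), S)))
Function('P')(L) = Pow(Add(4, Mul(Rational(1, 2), L)), -1) (Function('P')(L) = Pow(Add(Add(Mul(Rational(1, 2), Add(-2, 2)), Mul(Rational(1, 2), L)), 4), -1) = Pow(Add(Add(Mul(Rational(1, 2), 0), Mul(Rational(1, 2), L)), 4), -1) = Pow(Add(Add(0, Mul(Rational(1, 2), L)), 4), -1) = Pow(Add(Mul(Rational(1, 2), L), 4), -1) = Pow(Add(4, Mul(Rational(1, 2), L)), -1))
Add(-214, Mul(100, Function('P')(-1))) = Add(-214, Mul(100, Mul(2, Pow(Add(8, -1), -1)))) = Add(-214, Mul(100, Mul(2, Pow(7, -1)))) = Add(-214, Mul(100, Mul(2, Rational(1, 7)))) = Add(-214, Mul(100, Rational(2, 7))) = Add(-214, Rational(200, 7)) = Rational(-1298, 7)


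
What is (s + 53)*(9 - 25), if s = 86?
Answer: -2224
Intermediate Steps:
(s + 53)*(9 - 25) = (86 + 53)*(9 - 25) = 139*(-16) = -2224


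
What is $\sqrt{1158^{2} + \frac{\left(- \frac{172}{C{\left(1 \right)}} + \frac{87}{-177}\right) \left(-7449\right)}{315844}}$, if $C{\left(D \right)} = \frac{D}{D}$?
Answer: $\frac{\sqrt{1474331317117203}}{33158} \approx 1158.0$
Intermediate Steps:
$C{\left(D \right)} = 1$
$\sqrt{1158^{2} + \frac{\left(- \frac{172}{C{\left(1 \right)}} + \frac{87}{-177}\right) \left(-7449\right)}{315844}} = \sqrt{1158^{2} + \frac{\left(- \frac{172}{1} + \frac{87}{-177}\right) \left(-7449\right)}{315844}} = \sqrt{1340964 + \left(\left(-172\right) 1 + 87 \left(- \frac{1}{177}\right)\right) \left(-7449\right) \frac{1}{315844}} = \sqrt{1340964 + \left(-172 - \frac{29}{59}\right) \left(-7449\right) \frac{1}{315844}} = \sqrt{1340964 + \left(- \frac{10177}{59}\right) \left(-7449\right) \frac{1}{315844}} = \sqrt{1340964 + \frac{75808473}{59} \cdot \frac{1}{315844}} = \sqrt{1340964 + \frac{75808473}{18634796}} = \sqrt{\frac{24988666391817}{18634796}} = \frac{\sqrt{1474331317117203}}{33158}$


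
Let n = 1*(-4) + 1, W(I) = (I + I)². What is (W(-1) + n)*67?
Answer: 67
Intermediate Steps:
W(I) = 4*I² (W(I) = (2*I)² = 4*I²)
n = -3 (n = -4 + 1 = -3)
(W(-1) + n)*67 = (4*(-1)² - 3)*67 = (4*1 - 3)*67 = (4 - 3)*67 = 1*67 = 67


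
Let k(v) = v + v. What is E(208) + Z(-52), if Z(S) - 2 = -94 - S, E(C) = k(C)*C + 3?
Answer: 86491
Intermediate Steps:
k(v) = 2*v
E(C) = 3 + 2*C² (E(C) = (2*C)*C + 3 = 2*C² + 3 = 3 + 2*C²)
Z(S) = -92 - S (Z(S) = 2 + (-94 - S) = -92 - S)
E(208) + Z(-52) = (3 + 2*208²) + (-92 - 1*(-52)) = (3 + 2*43264) + (-92 + 52) = (3 + 86528) - 40 = 86531 - 40 = 86491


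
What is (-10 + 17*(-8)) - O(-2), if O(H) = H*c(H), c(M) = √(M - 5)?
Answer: -146 + 2*I*√7 ≈ -146.0 + 5.2915*I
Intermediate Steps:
c(M) = √(-5 + M)
O(H) = H*√(-5 + H)
(-10 + 17*(-8)) - O(-2) = (-10 + 17*(-8)) - (-2)*√(-5 - 2) = (-10 - 136) - (-2)*√(-7) = -146 - (-2)*I*√7 = -146 + 2*I*√7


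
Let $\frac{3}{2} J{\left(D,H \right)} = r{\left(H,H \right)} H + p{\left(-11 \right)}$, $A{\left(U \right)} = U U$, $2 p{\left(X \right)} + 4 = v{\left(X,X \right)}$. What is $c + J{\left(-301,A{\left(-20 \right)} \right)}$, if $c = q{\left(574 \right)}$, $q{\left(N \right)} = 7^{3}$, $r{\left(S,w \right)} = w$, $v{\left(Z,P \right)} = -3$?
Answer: $\frac{321022}{3} \approx 1.0701 \cdot 10^{5}$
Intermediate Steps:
$p{\left(X \right)} = - \frac{7}{2}$ ($p{\left(X \right)} = -2 + \frac{1}{2} \left(-3\right) = -2 - \frac{3}{2} = - \frac{7}{2}$)
$A{\left(U \right)} = U^{2}$
$q{\left(N \right)} = 343$
$J{\left(D,H \right)} = - \frac{7}{3} + \frac{2 H^{2}}{3}$ ($J{\left(D,H \right)} = \frac{2 \left(H H - \frac{7}{2}\right)}{3} = \frac{2 \left(H^{2} - \frac{7}{2}\right)}{3} = \frac{2 \left(- \frac{7}{2} + H^{2}\right)}{3} = - \frac{7}{3} + \frac{2 H^{2}}{3}$)
$c = 343$
$c + J{\left(-301,A{\left(-20 \right)} \right)} = 343 - \left(\frac{7}{3} - \frac{2 \left(\left(-20\right)^{2}\right)^{2}}{3}\right) = 343 - \left(\frac{7}{3} - \frac{2 \cdot 400^{2}}{3}\right) = 343 + \left(- \frac{7}{3} + \frac{2}{3} \cdot 160000\right) = 343 + \left(- \frac{7}{3} + \frac{320000}{3}\right) = 343 + \frac{319993}{3} = \frac{321022}{3}$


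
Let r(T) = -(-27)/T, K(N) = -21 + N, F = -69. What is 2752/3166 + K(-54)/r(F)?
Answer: 914353/4749 ≈ 192.54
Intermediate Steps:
r(T) = 27/T
2752/3166 + K(-54)/r(F) = 2752/3166 + (-21 - 54)/((27/(-69))) = 2752*(1/3166) - 75/(27*(-1/69)) = 1376/1583 - 75/(-9/23) = 1376/1583 - 75*(-23/9) = 1376/1583 + 575/3 = 914353/4749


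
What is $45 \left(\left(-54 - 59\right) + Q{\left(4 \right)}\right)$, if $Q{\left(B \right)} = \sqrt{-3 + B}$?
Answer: $-5040$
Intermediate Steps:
$45 \left(\left(-54 - 59\right) + Q{\left(4 \right)}\right) = 45 \left(\left(-54 - 59\right) + \sqrt{-3 + 4}\right) = 45 \left(\left(-54 - 59\right) + \sqrt{1}\right) = 45 \left(-113 + 1\right) = 45 \left(-112\right) = -5040$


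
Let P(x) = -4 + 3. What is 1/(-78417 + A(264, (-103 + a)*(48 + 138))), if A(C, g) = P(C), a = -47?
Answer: -1/78418 ≈ -1.2752e-5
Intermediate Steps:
P(x) = -1
A(C, g) = -1
1/(-78417 + A(264, (-103 + a)*(48 + 138))) = 1/(-78417 - 1) = 1/(-78418) = -1/78418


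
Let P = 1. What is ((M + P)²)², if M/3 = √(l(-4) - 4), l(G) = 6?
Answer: 433 + 228*√2 ≈ 755.44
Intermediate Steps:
M = 3*√2 (M = 3*√(6 - 4) = 3*√2 ≈ 4.2426)
((M + P)²)² = ((3*√2 + 1)²)² = ((1 + 3*√2)²)² = (1 + 3*√2)⁴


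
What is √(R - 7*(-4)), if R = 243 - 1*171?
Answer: 10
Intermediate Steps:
R = 72 (R = 243 - 171 = 72)
√(R - 7*(-4)) = √(72 - 7*(-4)) = √(72 + 28) = √100 = 10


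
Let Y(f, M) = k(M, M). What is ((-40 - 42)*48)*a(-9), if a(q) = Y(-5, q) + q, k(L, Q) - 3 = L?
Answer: 59040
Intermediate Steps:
k(L, Q) = 3 + L
Y(f, M) = 3 + M
a(q) = 3 + 2*q (a(q) = (3 + q) + q = 3 + 2*q)
((-40 - 42)*48)*a(-9) = ((-40 - 42)*48)*(3 + 2*(-9)) = (-82*48)*(3 - 18) = -3936*(-15) = 59040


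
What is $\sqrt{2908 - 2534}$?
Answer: $\sqrt{374} \approx 19.339$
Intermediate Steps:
$\sqrt{2908 - 2534} = \sqrt{374}$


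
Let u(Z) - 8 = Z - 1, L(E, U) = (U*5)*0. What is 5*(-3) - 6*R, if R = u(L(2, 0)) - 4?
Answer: -33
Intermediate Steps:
L(E, U) = 0 (L(E, U) = (5*U)*0 = 0)
u(Z) = 7 + Z (u(Z) = 8 + (Z - 1) = 8 + (-1 + Z) = 7 + Z)
R = 3 (R = (7 + 0) - 4 = 7 - 4 = 3)
5*(-3) - 6*R = 5*(-3) - 6*3 = -15 - 18 = -33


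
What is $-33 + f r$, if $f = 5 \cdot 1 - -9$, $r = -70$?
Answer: $-1013$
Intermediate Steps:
$f = 14$ ($f = 5 + 9 = 14$)
$-33 + f r = -33 + 14 \left(-70\right) = -33 - 980 = -1013$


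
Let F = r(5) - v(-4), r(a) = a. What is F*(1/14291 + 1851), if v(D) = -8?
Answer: 343884346/14291 ≈ 24063.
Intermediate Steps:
F = 13 (F = 5 - 1*(-8) = 5 + 8 = 13)
F*(1/14291 + 1851) = 13*(1/14291 + 1851) = 13*(26452642/14291) = 343884346/14291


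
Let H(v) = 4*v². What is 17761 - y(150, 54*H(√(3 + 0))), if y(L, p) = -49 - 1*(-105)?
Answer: 17705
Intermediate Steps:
y(L, p) = 56 (y(L, p) = -49 + 105 = 56)
17761 - y(150, 54*H(√(3 + 0))) = 17761 - 1*56 = 17761 - 56 = 17705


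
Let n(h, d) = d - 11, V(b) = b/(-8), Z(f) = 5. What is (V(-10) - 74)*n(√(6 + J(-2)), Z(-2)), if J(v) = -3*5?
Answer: 873/2 ≈ 436.50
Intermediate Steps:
J(v) = -15
V(b) = -b/8 (V(b) = b*(-⅛) = -b/8)
n(h, d) = -11 + d
(V(-10) - 74)*n(√(6 + J(-2)), Z(-2)) = (-⅛*(-10) - 74)*(-11 + 5) = (5/4 - 74)*(-6) = -291/4*(-6) = 873/2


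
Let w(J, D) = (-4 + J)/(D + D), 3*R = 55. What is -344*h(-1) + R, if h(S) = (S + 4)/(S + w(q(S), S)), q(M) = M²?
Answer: -6137/3 ≈ -2045.7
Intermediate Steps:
R = 55/3 (R = (⅓)*55 = 55/3 ≈ 18.333)
w(J, D) = (-4 + J)/(2*D) (w(J, D) = (-4 + J)/((2*D)) = (-4 + J)*(1/(2*D)) = (-4 + J)/(2*D))
h(S) = (4 + S)/(S + (-4 + S²)/(2*S)) (h(S) = (S + 4)/(S + (-4 + S²)/(2*S)) = (4 + S)/(S + (-4 + S²)/(2*S)))
-344*h(-1) + R = -688*(-1)*(4 - 1)/(-4 + 3*(-1)²) + 55/3 = -688*(-1)*3/(-4 + 3*1) + 55/3 = -688*(-1)*3/(-4 + 3) + 55/3 = -688*(-1)*3/(-1) + 55/3 = -688*(-1)*(-1)*3 + 55/3 = -344*6 + 55/3 = -2064 + 55/3 = -6137/3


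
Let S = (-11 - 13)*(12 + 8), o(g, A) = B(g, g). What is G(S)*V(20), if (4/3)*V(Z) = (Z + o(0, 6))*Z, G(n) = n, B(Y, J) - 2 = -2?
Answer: -144000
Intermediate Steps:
B(Y, J) = 0 (B(Y, J) = 2 - 2 = 0)
o(g, A) = 0
S = -480 (S = -24*20 = -480)
V(Z) = 3*Z**2/4 (V(Z) = 3*((Z + 0)*Z)/4 = 3*(Z*Z)/4 = 3*Z**2/4)
G(S)*V(20) = -360*20**2 = -360*400 = -480*300 = -144000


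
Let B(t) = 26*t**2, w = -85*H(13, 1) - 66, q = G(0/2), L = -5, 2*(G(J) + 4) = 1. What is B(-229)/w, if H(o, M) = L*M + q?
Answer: 209764/101 ≈ 2076.9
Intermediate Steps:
G(J) = -7/2 (G(J) = -4 + (1/2)*1 = -4 + 1/2 = -7/2)
q = -7/2 ≈ -3.5000
H(o, M) = -7/2 - 5*M (H(o, M) = -5*M - 7/2 = -7/2 - 5*M)
w = 1313/2 (w = -85*(-7/2 - 5*1) - 66 = -85*(-7/2 - 5) - 66 = -85*(-17/2) - 66 = 1445/2 - 66 = 1313/2 ≈ 656.50)
B(-229)/w = (26*(-229)**2)/(1313/2) = (26*52441)*(2/1313) = 1363466*(2/1313) = 209764/101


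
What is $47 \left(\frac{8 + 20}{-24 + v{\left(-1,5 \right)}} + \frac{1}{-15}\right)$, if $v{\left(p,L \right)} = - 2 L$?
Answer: $- \frac{10669}{255} \approx -41.839$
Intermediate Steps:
$47 \left(\frac{8 + 20}{-24 + v{\left(-1,5 \right)}} + \frac{1}{-15}\right) = 47 \left(\frac{8 + 20}{-24 - 10} + \frac{1}{-15}\right) = 47 \left(\frac{28}{-24 - 10} - \frac{1}{15}\right) = 47 \left(\frac{28}{-34} - \frac{1}{15}\right) = 47 \left(28 \left(- \frac{1}{34}\right) - \frac{1}{15}\right) = 47 \left(- \frac{14}{17} - \frac{1}{15}\right) = 47 \left(- \frac{227}{255}\right) = - \frac{10669}{255}$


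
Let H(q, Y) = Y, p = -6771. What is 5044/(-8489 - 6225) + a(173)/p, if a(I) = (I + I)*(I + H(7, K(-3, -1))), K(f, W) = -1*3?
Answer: -449815202/49814247 ≈ -9.0298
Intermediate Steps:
K(f, W) = -3
a(I) = 2*I*(-3 + I) (a(I) = (I + I)*(I - 3) = (2*I)*(-3 + I) = 2*I*(-3 + I))
5044/(-8489 - 6225) + a(173)/p = 5044/(-8489 - 6225) + (2*173*(-3 + 173))/(-6771) = 5044/(-14714) + (2*173*170)*(-1/6771) = 5044*(-1/14714) + 58820*(-1/6771) = -2522/7357 - 58820/6771 = -449815202/49814247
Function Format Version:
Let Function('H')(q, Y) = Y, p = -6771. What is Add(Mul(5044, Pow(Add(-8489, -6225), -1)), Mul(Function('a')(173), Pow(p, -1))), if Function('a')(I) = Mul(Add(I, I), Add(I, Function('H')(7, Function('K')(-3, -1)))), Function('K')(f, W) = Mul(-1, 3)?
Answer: Rational(-449815202, 49814247) ≈ -9.0298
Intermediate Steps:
Function('K')(f, W) = -3
Function('a')(I) = Mul(2, I, Add(-3, I)) (Function('a')(I) = Mul(Add(I, I), Add(I, -3)) = Mul(Mul(2, I), Add(-3, I)) = Mul(2, I, Add(-3, I)))
Add(Mul(5044, Pow(Add(-8489, -6225), -1)), Mul(Function('a')(173), Pow(p, -1))) = Add(Mul(5044, Pow(Add(-8489, -6225), -1)), Mul(Mul(2, 173, Add(-3, 173)), Pow(-6771, -1))) = Add(Mul(5044, Pow(-14714, -1)), Mul(Mul(2, 173, 170), Rational(-1, 6771))) = Add(Mul(5044, Rational(-1, 14714)), Mul(58820, Rational(-1, 6771))) = Add(Rational(-2522, 7357), Rational(-58820, 6771)) = Rational(-449815202, 49814247)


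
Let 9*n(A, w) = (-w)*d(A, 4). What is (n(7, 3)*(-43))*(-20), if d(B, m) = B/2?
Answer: -3010/3 ≈ -1003.3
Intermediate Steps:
d(B, m) = B/2 (d(B, m) = B*(½) = B/2)
n(A, w) = -A*w/18 (n(A, w) = ((-w)*(A/2))/9 = (-A*w/2)/9 = -A*w/18)
(n(7, 3)*(-43))*(-20) = (-1/18*7*3*(-43))*(-20) = -7/6*(-43)*(-20) = (301/6)*(-20) = -3010/3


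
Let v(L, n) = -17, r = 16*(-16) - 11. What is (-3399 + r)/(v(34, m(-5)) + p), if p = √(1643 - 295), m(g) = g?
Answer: -20774/353 - 2444*√337/353 ≈ -185.95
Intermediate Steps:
r = -267 (r = -256 - 11 = -267)
p = 2*√337 (p = √1348 = 2*√337 ≈ 36.715)
(-3399 + r)/(v(34, m(-5)) + p) = (-3399 - 267)/(-17 + 2*√337) = -3666/(-17 + 2*√337)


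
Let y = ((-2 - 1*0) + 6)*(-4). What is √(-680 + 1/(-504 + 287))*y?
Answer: -16*I*√32020737/217 ≈ -417.23*I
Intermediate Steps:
y = -16 (y = ((-2 + 0) + 6)*(-4) = (-2 + 6)*(-4) = 4*(-4) = -16)
√(-680 + 1/(-504 + 287))*y = √(-680 + 1/(-504 + 287))*(-16) = √(-680 + 1/(-217))*(-16) = √(-680 - 1/217)*(-16) = √(-147561/217)*(-16) = (I*√32020737/217)*(-16) = -16*I*√32020737/217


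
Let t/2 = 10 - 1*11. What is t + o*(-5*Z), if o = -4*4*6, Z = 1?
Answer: 478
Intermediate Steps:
t = -2 (t = 2*(10 - 1*11) = 2*(10 - 11) = 2*(-1) = -2)
o = -96 (o = -16*6 = -96)
t + o*(-5*Z) = -2 - (-480) = -2 - 96*(-5) = -2 + 480 = 478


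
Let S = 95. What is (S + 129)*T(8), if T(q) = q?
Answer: 1792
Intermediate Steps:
(S + 129)*T(8) = (95 + 129)*8 = 224*8 = 1792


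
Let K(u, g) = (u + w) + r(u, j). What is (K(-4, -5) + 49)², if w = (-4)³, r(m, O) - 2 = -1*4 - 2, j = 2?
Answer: 529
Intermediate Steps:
r(m, O) = -4 (r(m, O) = 2 + (-1*4 - 2) = 2 + (-4 - 2) = 2 - 6 = -4)
w = -64
K(u, g) = -68 + u (K(u, g) = (u - 64) - 4 = (-64 + u) - 4 = -68 + u)
(K(-4, -5) + 49)² = ((-68 - 4) + 49)² = (-72 + 49)² = (-23)² = 529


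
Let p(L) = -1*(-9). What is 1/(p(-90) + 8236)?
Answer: 1/8245 ≈ 0.00012129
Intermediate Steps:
p(L) = 9
1/(p(-90) + 8236) = 1/(9 + 8236) = 1/8245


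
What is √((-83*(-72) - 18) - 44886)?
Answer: 4*I*√2433 ≈ 197.3*I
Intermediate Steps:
√((-83*(-72) - 18) - 44886) = √((5976 - 18) - 44886) = √(5958 - 44886) = √(-38928) = 4*I*√2433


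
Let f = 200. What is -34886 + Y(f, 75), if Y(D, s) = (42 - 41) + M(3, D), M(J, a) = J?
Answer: -34882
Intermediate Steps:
Y(D, s) = 4 (Y(D, s) = (42 - 41) + 3 = 1 + 3 = 4)
-34886 + Y(f, 75) = -34886 + 4 = -34882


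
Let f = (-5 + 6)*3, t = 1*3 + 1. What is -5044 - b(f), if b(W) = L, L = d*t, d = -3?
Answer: -5032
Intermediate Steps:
t = 4 (t = 3 + 1 = 4)
L = -12 (L = -3*4 = -12)
f = 3 (f = 1*3 = 3)
b(W) = -12
-5044 - b(f) = -5044 - 1*(-12) = -5044 + 12 = -5032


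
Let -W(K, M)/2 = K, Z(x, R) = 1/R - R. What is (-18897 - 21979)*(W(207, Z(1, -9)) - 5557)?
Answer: 244070596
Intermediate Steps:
W(K, M) = -2*K
(-18897 - 21979)*(W(207, Z(1, -9)) - 5557) = (-18897 - 21979)*(-2*207 - 5557) = -40876*(-414 - 5557) = -40876*(-5971) = 244070596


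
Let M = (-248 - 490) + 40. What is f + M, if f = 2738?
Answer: 2040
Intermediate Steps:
M = -698 (M = -738 + 40 = -698)
f + M = 2738 - 698 = 2040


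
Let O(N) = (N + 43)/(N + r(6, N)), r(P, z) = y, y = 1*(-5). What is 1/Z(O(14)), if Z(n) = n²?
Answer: 9/361 ≈ 0.024931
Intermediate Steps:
y = -5
r(P, z) = -5
O(N) = (43 + N)/(-5 + N) (O(N) = (N + 43)/(N - 5) = (43 + N)/(-5 + N))
1/Z(O(14)) = 1/(((43 + 14)/(-5 + 14))²) = 1/((57/9)²) = 1/(((⅑)*57)²) = 1/((19/3)²) = 1/(361/9) = 9/361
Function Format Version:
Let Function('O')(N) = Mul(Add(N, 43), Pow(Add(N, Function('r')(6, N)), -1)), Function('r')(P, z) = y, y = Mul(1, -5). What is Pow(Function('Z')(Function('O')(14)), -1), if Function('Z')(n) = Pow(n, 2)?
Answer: Rational(9, 361) ≈ 0.024931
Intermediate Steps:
y = -5
Function('r')(P, z) = -5
Function('O')(N) = Mul(Pow(Add(-5, N), -1), Add(43, N)) (Function('O')(N) = Mul(Add(N, 43), Pow(Add(N, -5), -1)) = Mul(Add(43, N), Pow(Add(-5, N), -1)) = Mul(Pow(Add(-5, N), -1), Add(43, N)))
Pow(Function('Z')(Function('O')(14)), -1) = Pow(Pow(Mul(Pow(Add(-5, 14), -1), Add(43, 14)), 2), -1) = Pow(Pow(Mul(Pow(9, -1), 57), 2), -1) = Pow(Pow(Mul(Rational(1, 9), 57), 2), -1) = Pow(Pow(Rational(19, 3), 2), -1) = Pow(Rational(361, 9), -1) = Rational(9, 361)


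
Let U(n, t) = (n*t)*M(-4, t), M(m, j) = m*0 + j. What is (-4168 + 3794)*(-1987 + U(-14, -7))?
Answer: 999702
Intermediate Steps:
M(m, j) = j (M(m, j) = 0 + j = j)
U(n, t) = n*t² (U(n, t) = (n*t)*t = n*t²)
(-4168 + 3794)*(-1987 + U(-14, -7)) = (-4168 + 3794)*(-1987 - 14*(-7)²) = -374*(-1987 - 14*49) = -374*(-1987 - 686) = -374*(-2673) = 999702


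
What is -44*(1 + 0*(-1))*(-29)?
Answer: 1276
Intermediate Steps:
-44*(1 + 0*(-1))*(-29) = -44*(1 + 0)*(-29) = -44*1*(-29) = -44*(-29) = 1276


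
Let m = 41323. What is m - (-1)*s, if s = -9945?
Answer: 31378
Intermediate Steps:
m - (-1)*s = 41323 - (-1)*(-9945) = 41323 - 1*9945 = 41323 - 9945 = 31378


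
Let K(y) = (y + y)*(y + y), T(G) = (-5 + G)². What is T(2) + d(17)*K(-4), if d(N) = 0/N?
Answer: 9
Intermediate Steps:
d(N) = 0
K(y) = 4*y² (K(y) = (2*y)*(2*y) = 4*y²)
T(2) + d(17)*K(-4) = (-5 + 2)² + 0*(4*(-4)²) = (-3)² + 0*(4*16) = 9 + 0*64 = 9 + 0 = 9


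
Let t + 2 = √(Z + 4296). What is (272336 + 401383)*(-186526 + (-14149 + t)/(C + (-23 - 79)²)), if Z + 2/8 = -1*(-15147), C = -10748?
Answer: -43219608109167/344 - 673719*√77771/688 ≈ -1.2564e+11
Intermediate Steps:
Z = 60587/4 (Z = -¼ - 1*(-15147) = -¼ + 15147 = 60587/4 ≈ 15147.)
t = -2 + √77771/2 (t = -2 + √(60587/4 + 4296) = -2 + √(77771/4) = -2 + √77771/2 ≈ 137.44)
(272336 + 401383)*(-186526 + (-14149 + t)/(C + (-23 - 79)²)) = (272336 + 401383)*(-186526 + (-14149 + (-2 + √77771/2))/(-10748 + (-23 - 79)²)) = 673719*(-186526 + (-14151 + √77771/2)/(-10748 + (-102)²)) = 673719*(-186526 + (-14151 + √77771/2)/(-10748 + 10404)) = 673719*(-186526 + (-14151 + √77771/2)/(-344)) = 673719*(-186526 + (-14151 + √77771/2)*(-1/344)) = 673719*(-186526 + (14151/344 - √77771/688)) = 673719*(-64150793/344 - √77771/688) = -43219608109167/344 - 673719*√77771/688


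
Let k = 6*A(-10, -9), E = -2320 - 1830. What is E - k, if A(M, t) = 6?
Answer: -4186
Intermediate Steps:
E = -4150
k = 36 (k = 6*6 = 36)
E - k = -4150 - 1*36 = -4150 - 36 = -4186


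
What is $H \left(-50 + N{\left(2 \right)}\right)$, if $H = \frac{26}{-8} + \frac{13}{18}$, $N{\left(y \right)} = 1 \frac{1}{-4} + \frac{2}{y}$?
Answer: $\frac{17927}{144} \approx 124.49$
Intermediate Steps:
$N{\left(y \right)} = - \frac{1}{4} + \frac{2}{y}$ ($N{\left(y \right)} = 1 \left(- \frac{1}{4}\right) + \frac{2}{y} = - \frac{1}{4} + \frac{2}{y}$)
$H = - \frac{91}{36}$ ($H = 26 \left(- \frac{1}{8}\right) + 13 \cdot \frac{1}{18} = - \frac{13}{4} + \frac{13}{18} = - \frac{91}{36} \approx -2.5278$)
$H \left(-50 + N{\left(2 \right)}\right) = - \frac{91 \left(-50 + \frac{8 - 2}{4 \cdot 2}\right)}{36} = - \frac{91 \left(-50 + \frac{1}{4} \cdot \frac{1}{2} \left(8 - 2\right)\right)}{36} = - \frac{91 \left(-50 + \frac{1}{4} \cdot \frac{1}{2} \cdot 6\right)}{36} = - \frac{91 \left(-50 + \frac{3}{4}\right)}{36} = \left(- \frac{91}{36}\right) \left(- \frac{197}{4}\right) = \frac{17927}{144}$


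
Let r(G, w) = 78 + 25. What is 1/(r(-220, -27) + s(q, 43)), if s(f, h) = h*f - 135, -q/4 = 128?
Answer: -1/22048 ≈ -4.5356e-5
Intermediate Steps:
q = -512 (q = -4*128 = -512)
r(G, w) = 103
s(f, h) = -135 + f*h (s(f, h) = f*h - 135 = -135 + f*h)
1/(r(-220, -27) + s(q, 43)) = 1/(103 + (-135 - 512*43)) = 1/(103 + (-135 - 22016)) = 1/(103 - 22151) = 1/(-22048) = -1/22048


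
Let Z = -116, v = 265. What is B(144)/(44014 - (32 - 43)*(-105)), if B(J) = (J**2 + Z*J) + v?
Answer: 4297/42859 ≈ 0.10026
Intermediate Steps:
B(J) = 265 + J**2 - 116*J (B(J) = (J**2 - 116*J) + 265 = 265 + J**2 - 116*J)
B(144)/(44014 - (32 - 43)*(-105)) = (265 + 144**2 - 116*144)/(44014 - (32 - 43)*(-105)) = (265 + 20736 - 16704)/(44014 - (-11)*(-105)) = 4297/(44014 - 1*1155) = 4297/(44014 - 1155) = 4297/42859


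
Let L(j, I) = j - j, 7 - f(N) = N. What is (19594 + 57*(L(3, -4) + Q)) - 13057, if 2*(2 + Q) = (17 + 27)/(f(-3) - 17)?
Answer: 43707/7 ≈ 6243.9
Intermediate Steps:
f(N) = 7 - N
L(j, I) = 0
Q = -36/7 (Q = -2 + ((17 + 27)/((7 - 1*(-3)) - 17))/2 = -2 + (44/((7 + 3) - 17))/2 = -2 + (44/(10 - 17))/2 = -2 + (44/(-7))/2 = -2 + (44*(-⅐))/2 = -2 + (½)*(-44/7) = -2 - 22/7 = -36/7 ≈ -5.1429)
(19594 + 57*(L(3, -4) + Q)) - 13057 = (19594 + 57*(0 - 36/7)) - 13057 = (19594 + 57*(-36/7)) - 13057 = (19594 - 2052/7) - 13057 = 135106/7 - 13057 = 43707/7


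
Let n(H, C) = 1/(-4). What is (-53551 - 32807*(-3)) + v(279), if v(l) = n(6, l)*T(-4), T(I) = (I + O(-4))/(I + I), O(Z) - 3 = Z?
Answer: 1435835/32 ≈ 44870.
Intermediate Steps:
O(Z) = 3 + Z
n(H, C) = -1/4 (n(H, C) = 1*(-1/4) = -1/4)
T(I) = (-1 + I)/(2*I) (T(I) = (I + (3 - 4))/(I + I) = (I - 1)/((2*I)) = (-1 + I)*(1/(2*I)) = (-1 + I)/(2*I))
v(l) = -5/32 (v(l) = -(-1 - 4)/(8*(-4)) = -(-1)*(-5)/(8*4) = -1/4*5/8 = -5/32)
(-53551 - 32807*(-3)) + v(279) = (-53551 - 32807*(-3)) - 5/32 = (-53551 + 98421) - 5/32 = 44870 - 5/32 = 1435835/32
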